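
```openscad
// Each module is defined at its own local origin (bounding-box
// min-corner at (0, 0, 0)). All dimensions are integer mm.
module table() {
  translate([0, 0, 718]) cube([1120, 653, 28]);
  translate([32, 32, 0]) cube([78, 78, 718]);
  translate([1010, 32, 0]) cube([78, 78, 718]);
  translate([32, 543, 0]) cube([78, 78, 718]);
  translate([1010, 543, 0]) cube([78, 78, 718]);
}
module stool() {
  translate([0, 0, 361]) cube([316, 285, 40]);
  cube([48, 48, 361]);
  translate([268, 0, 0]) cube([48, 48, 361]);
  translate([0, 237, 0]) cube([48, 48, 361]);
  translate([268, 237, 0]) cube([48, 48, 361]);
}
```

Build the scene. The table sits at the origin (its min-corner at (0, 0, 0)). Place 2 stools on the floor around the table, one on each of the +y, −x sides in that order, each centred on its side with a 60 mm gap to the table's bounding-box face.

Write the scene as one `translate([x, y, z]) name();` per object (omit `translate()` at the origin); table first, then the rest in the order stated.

table();
translate([402, 713, 0]) stool();
translate([-376, 184, 0]) stool();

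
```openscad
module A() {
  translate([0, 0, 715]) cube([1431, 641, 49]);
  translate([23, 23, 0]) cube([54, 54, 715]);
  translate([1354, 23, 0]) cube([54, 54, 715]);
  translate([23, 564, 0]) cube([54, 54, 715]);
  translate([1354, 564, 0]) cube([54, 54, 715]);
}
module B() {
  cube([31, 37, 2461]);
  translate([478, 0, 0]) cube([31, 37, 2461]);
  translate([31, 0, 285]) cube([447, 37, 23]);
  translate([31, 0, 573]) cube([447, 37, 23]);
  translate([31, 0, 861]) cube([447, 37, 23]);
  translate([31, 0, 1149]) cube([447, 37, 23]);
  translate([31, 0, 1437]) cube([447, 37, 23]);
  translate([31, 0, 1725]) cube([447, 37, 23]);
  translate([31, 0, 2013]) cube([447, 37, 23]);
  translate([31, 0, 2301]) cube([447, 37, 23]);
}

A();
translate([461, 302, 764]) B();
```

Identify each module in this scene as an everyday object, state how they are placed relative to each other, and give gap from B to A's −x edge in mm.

The ladder's min-x is at 461; the table's min-x is 0; gap = 461 mm.

A is a table. B is a ladder. The ladder is on top of the table, centred. The gap from the ladder to the table's −x edge is 461 mm.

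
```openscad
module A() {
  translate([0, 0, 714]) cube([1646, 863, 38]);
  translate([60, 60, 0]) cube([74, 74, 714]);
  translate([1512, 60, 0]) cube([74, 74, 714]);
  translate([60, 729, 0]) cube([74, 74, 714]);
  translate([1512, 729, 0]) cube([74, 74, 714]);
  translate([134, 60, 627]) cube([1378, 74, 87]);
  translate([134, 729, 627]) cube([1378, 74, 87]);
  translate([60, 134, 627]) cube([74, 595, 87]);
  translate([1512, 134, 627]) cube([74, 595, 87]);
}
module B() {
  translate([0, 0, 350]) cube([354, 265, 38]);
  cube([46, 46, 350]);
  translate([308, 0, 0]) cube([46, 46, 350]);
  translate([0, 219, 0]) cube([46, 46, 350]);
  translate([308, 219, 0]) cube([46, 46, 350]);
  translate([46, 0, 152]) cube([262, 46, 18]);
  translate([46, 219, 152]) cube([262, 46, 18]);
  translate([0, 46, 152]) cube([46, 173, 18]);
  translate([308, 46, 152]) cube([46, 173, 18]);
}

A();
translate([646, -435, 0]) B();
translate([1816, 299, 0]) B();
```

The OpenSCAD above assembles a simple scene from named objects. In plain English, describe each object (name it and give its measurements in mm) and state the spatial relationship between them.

A is a table with a 1646×863 mm rectangular top, 38 mm thick, top surface at z = 752 mm, supported by four 74×74 mm square legs, each inset 60 mm from the nearest pair of top edges, running from the floor. Four apron rails, 74 mm thick and 87 mm tall, run between adjacent legs with their top edges flush with the underside of the top and their outer faces flush with the legs' outer faces.

B is a simple wooden stool: a rectangular seat 354 mm (x) by 265 mm (y), 38 mm thick, top face at z = 388 mm, on four square legs, each 46×46 mm in cross-section. The legs rest on z = 0, each flush with a corner of the seat. Four stretchers, 46 mm wide and 18 mm tall, connect adjacent legs with their undersides at z = 152 mm, each running between the inner faces of the legs it joins and aligned with the legs' outer faces on the other axis.

Two stools sit around the table at the −y, +x sides.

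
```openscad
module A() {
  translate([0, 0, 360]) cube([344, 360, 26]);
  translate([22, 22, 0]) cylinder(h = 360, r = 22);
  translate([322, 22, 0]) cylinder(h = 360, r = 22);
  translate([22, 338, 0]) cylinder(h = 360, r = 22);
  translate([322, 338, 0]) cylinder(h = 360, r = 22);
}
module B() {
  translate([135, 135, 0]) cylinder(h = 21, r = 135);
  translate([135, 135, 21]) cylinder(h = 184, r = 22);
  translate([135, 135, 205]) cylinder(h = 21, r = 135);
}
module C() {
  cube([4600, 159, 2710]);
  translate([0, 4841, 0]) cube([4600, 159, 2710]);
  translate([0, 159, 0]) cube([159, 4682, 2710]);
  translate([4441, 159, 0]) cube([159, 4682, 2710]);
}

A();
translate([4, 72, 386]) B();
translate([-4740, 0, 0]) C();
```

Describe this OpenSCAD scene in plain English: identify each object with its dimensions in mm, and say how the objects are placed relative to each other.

A is a four-legged stool. The seat is a 344×360×26 mm slab whose top surface is at z = 386 mm; four round legs, each 44 mm in diameter, run from the floor (z = 0) to the underside of the seat, each leg's axis is inset half a diameter from the nearest pair of seat edges (so the leg's bounding box is flush with the corner).

B is a spool: two coaxial disc flanges of radius 135 mm and thickness 21 mm, joined by a core cylinder of radius 22 mm and height 184 mm. The lower flange rests on z = 0 and the three cylinders share a vertical axis.

C is a box-shaped house frame (walls only): outside footprint 4600×5000 mm, wall height 2710 mm, wall thickness 159 mm. The two y-facing walls run the full x-width; the two x-facing walls fit between the inner faces of the y-facing walls.

The spool is on top of the stool. The house frame is on the floor beside the stool on its −x side.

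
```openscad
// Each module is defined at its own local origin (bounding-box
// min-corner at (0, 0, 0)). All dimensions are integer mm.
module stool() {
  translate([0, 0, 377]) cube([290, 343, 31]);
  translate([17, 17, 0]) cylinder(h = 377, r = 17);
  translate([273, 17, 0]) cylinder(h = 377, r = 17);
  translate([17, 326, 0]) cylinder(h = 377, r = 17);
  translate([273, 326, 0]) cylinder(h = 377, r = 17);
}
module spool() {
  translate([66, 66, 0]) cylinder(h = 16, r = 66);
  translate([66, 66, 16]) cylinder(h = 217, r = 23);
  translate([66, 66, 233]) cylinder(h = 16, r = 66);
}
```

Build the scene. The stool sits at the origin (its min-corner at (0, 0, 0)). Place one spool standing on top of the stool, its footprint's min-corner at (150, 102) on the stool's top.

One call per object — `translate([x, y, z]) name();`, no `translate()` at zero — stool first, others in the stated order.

stool();
translate([150, 102, 408]) spool();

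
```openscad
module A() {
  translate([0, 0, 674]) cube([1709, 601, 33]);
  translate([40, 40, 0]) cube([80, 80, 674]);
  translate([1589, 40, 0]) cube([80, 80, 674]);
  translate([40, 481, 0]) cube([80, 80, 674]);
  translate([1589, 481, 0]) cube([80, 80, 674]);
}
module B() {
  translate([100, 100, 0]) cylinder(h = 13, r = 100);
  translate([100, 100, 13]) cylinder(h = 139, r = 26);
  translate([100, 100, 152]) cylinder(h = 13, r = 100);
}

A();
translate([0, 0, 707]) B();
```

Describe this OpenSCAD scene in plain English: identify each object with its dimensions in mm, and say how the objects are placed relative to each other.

A is a table with a 1709×601 mm rectangular top, 33 mm thick, top surface at z = 707 mm, supported by four 80×80 mm square legs, each inset 40 mm from the nearest pair of top edges, running from the floor.

B is a spool: two coaxial disc flanges of radius 100 mm and thickness 13 mm, joined by a core cylinder of radius 26 mm and height 139 mm. The lower flange rests on z = 0 and the three cylinders share a vertical axis.

The spool is on top of the table.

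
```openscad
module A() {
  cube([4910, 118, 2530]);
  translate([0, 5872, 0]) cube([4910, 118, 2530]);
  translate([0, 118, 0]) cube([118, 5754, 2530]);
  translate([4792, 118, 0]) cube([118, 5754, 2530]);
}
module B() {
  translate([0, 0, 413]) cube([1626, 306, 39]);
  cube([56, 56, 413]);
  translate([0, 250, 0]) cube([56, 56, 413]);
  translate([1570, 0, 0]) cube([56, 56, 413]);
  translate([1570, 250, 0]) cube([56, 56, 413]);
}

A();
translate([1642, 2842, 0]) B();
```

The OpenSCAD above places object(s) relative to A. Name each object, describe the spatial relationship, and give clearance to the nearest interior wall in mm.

A is a house frame. B is a bench. The bench sits inside the house frame, centred. The clearance to the nearest interior wall is 1524 mm.

Clearances: x = 1524, y = 2724; minimum 1524 mm.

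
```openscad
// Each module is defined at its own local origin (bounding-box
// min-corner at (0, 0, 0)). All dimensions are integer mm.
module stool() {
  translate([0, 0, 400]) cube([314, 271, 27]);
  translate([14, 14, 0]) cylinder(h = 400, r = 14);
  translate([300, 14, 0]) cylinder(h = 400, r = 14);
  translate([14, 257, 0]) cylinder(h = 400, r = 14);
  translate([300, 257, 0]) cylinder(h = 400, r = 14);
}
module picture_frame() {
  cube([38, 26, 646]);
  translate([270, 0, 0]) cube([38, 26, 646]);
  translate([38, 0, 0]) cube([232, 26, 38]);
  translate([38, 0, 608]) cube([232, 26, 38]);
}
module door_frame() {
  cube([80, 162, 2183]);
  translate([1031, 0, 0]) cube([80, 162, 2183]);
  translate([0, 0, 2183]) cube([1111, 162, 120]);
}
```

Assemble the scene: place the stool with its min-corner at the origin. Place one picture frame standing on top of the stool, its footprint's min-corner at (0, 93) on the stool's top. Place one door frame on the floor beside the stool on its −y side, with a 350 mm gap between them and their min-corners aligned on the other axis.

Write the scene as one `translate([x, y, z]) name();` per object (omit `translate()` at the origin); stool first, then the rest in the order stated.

stool();
translate([0, 93, 427]) picture_frame();
translate([0, -512, 0]) door_frame();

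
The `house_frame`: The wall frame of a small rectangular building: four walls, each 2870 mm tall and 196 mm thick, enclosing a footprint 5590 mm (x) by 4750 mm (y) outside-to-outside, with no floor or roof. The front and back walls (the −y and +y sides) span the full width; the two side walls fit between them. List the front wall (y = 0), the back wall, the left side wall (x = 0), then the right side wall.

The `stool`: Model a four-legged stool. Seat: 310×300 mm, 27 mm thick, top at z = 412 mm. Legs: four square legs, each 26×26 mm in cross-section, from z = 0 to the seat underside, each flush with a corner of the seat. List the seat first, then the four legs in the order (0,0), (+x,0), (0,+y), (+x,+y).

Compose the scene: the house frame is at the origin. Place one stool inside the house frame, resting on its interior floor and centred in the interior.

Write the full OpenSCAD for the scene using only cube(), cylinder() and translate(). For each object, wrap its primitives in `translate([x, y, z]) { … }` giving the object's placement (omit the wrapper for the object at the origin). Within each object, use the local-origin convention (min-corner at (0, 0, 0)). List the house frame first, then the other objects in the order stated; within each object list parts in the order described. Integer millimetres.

cube([5590, 196, 2870]);
translate([0, 4554, 0]) cube([5590, 196, 2870]);
translate([0, 196, 0]) cube([196, 4358, 2870]);
translate([5394, 196, 0]) cube([196, 4358, 2870]);
translate([2640, 2225, 0]) {
  translate([0, 0, 385]) cube([310, 300, 27]);
  cube([26, 26, 385]);
  translate([284, 0, 0]) cube([26, 26, 385]);
  translate([0, 274, 0]) cube([26, 26, 385]);
  translate([284, 274, 0]) cube([26, 26, 385]);
}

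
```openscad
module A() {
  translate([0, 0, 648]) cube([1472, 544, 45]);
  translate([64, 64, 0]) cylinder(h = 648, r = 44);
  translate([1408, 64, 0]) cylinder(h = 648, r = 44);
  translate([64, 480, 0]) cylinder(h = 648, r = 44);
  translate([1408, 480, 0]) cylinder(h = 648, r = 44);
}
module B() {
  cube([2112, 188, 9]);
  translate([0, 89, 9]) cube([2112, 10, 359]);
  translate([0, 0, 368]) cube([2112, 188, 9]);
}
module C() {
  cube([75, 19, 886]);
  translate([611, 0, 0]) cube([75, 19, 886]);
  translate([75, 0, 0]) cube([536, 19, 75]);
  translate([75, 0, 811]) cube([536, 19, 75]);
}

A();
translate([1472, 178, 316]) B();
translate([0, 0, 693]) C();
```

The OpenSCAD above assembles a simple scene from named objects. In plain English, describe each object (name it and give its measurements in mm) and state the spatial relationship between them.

A is a table: top 1472 mm (x) × 544 mm (y), 45 mm thick, upper face at z = 693 mm, on four round legs of 88 mm diameter, each leg's bounding box inset 20 mm from the nearest pair of top edges, running from z = 0 to the bottom of the top.

B is an I-beam lying along x, 2112 mm long. Overall section height 377 mm. Two flanges 188 mm wide (y) and 9 mm thick, one on the floor and one at the top; a web 10 mm thick runs between them, centred on the flange width.

C is a picture frame with a 536×736 mm rectangular opening (x by z) and a uniform 75 mm border on every side. Frame depth is 19 mm along y. It is built from two vertical stiles running the full outside height and two horizontal rails spanning the gap between the stiles.

The I-beam is beside the table with their tops flush at z = 693. The picture frame is on top of the table.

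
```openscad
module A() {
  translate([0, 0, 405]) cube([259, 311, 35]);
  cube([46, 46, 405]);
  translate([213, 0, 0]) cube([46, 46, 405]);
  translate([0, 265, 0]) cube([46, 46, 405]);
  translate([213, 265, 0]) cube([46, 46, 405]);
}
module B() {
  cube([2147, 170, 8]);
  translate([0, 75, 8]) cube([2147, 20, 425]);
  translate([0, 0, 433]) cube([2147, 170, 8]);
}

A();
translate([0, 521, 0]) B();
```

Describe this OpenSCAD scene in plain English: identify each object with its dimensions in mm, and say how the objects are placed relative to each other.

A is a simple wooden stool: a rectangular seat 259 mm (x) by 311 mm (y), 35 mm thick, top face at z = 440 mm, on four square legs, each 46×46 mm in cross-section. The legs rest on z = 0, each flush with a corner of the seat.

B is an I-beam lying along x, 2147 mm long. Overall section height 441 mm. Two flanges 170 mm wide (y) and 8 mm thick, one on the floor and one at the top; a web 20 mm thick runs between them, centred on the flange width.

The I-beam is on the floor beside the stool on its +y side.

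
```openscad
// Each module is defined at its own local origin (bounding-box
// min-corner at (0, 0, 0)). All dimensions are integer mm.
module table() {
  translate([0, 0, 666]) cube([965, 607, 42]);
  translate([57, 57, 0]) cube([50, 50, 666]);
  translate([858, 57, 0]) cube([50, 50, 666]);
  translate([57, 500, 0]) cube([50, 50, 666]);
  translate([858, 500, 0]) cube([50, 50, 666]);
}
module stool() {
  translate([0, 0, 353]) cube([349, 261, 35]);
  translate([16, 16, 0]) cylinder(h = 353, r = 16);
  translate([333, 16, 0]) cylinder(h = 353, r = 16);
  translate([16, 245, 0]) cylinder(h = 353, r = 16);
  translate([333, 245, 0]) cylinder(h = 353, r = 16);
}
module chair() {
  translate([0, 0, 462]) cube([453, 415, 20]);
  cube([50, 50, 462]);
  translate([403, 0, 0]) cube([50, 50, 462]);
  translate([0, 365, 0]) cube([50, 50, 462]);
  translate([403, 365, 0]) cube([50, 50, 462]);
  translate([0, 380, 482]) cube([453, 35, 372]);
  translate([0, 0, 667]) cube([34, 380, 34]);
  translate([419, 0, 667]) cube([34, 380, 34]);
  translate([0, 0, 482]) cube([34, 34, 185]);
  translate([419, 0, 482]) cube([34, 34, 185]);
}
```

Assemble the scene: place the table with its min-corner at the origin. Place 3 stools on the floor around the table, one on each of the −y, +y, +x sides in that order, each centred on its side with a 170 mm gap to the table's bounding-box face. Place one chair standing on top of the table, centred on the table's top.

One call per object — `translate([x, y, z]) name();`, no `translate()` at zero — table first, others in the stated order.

table();
translate([308, -431, 0]) stool();
translate([308, 777, 0]) stool();
translate([1135, 173, 0]) stool();
translate([256, 96, 708]) chair();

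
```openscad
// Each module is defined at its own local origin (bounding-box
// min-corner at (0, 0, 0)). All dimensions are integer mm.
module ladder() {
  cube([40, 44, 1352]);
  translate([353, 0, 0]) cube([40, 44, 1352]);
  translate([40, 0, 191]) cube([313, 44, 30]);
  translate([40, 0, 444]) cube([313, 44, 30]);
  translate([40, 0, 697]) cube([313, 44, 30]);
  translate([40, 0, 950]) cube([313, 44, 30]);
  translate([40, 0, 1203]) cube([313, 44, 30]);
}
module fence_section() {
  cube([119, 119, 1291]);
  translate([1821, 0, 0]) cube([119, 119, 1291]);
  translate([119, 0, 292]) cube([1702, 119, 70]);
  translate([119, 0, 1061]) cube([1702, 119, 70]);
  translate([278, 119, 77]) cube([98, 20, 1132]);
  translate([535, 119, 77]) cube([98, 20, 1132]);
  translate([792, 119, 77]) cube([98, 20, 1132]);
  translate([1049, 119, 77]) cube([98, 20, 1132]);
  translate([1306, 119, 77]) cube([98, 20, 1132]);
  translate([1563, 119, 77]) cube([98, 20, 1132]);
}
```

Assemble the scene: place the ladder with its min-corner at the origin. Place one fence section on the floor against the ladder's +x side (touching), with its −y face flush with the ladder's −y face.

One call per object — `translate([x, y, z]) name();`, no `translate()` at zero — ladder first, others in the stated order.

ladder();
translate([393, 0, 0]) fence_section();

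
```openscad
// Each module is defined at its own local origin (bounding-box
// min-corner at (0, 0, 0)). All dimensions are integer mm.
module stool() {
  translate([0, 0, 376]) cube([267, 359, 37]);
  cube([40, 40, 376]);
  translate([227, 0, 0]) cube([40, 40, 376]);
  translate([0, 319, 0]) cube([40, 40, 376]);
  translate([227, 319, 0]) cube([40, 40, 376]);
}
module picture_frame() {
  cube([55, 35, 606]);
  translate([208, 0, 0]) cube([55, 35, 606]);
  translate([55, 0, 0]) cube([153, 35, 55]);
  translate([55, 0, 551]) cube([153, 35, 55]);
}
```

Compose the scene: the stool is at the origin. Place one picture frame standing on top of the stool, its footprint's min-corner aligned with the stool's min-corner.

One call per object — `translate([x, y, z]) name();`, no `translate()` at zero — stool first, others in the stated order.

stool();
translate([0, 0, 413]) picture_frame();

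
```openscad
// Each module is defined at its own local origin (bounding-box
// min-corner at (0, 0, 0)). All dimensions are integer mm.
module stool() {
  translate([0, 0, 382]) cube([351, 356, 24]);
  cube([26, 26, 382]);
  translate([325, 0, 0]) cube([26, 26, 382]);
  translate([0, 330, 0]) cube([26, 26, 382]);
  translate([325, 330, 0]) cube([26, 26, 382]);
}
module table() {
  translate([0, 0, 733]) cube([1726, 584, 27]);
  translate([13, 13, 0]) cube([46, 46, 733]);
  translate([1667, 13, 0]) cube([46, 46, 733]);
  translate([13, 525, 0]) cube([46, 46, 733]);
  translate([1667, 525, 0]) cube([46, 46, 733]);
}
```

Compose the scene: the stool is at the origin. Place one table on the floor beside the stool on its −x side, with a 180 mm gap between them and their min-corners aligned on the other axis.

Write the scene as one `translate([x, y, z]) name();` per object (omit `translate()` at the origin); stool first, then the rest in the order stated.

stool();
translate([-1906, 0, 0]) table();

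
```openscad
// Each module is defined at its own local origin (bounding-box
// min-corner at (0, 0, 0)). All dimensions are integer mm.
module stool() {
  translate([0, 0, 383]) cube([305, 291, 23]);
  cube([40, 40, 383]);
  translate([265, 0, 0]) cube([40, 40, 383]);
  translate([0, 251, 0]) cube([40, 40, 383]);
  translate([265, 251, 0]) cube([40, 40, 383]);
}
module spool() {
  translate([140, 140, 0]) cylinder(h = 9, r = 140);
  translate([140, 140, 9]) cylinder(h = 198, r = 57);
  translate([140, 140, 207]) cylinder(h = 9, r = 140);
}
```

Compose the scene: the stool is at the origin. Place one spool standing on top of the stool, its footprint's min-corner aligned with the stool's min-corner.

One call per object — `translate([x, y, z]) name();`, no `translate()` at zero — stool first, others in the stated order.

stool();
translate([0, 0, 406]) spool();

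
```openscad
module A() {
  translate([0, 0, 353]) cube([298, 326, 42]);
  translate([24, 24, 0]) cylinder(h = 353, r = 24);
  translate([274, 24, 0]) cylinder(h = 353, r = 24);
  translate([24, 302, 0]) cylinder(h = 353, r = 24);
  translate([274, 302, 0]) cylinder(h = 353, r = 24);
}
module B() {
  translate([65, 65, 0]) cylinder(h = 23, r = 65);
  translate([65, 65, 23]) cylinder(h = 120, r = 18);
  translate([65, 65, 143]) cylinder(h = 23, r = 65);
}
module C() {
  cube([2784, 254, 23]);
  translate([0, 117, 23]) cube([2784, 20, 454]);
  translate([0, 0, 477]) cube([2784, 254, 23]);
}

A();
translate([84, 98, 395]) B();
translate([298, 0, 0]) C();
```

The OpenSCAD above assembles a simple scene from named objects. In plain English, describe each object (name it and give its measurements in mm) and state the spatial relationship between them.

A is a four-legged stool. The seat is 298×326 mm, 42 mm thick, top at z = 395 mm. It stands on four round legs, each 48 mm in diameter, from z = 0 to the seat underside, each leg's axis is inset half a diameter from the nearest pair of seat edges (so the leg's bounding box is flush with the corner).

B is a spool: two coaxial disc flanges of radius 65 mm and thickness 23 mm, joined by a core cylinder of radius 18 mm and height 120 mm. The lower flange rests on z = 0 and the three cylinders share a vertical axis.

C is an I-beam lying along x, 2784 mm long. Overall section height 500 mm. Two flanges 254 mm wide (y) and 23 mm thick, one on the floor and one at the top; a web 20 mm thick runs between them, centred on the flange width.

The spool is on top of the stool, centred. The I-beam is against the stool's +x side, with their −y faces flush.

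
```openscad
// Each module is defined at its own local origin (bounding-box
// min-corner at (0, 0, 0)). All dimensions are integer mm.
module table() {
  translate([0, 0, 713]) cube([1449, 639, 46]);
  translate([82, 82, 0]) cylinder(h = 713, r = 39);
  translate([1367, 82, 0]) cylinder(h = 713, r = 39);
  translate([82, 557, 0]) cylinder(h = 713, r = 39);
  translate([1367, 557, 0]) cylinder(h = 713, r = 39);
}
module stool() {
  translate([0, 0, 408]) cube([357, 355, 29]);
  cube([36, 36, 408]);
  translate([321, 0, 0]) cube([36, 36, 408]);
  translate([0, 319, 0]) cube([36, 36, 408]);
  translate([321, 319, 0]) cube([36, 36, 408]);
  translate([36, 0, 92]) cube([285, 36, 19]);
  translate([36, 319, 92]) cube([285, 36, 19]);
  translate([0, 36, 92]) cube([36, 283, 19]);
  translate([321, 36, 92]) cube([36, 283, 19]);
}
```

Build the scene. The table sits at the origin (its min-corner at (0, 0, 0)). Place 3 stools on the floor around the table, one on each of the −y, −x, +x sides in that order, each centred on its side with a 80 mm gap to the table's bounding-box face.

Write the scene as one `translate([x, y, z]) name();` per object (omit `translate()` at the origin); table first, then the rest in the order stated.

table();
translate([546, -435, 0]) stool();
translate([-437, 142, 0]) stool();
translate([1529, 142, 0]) stool();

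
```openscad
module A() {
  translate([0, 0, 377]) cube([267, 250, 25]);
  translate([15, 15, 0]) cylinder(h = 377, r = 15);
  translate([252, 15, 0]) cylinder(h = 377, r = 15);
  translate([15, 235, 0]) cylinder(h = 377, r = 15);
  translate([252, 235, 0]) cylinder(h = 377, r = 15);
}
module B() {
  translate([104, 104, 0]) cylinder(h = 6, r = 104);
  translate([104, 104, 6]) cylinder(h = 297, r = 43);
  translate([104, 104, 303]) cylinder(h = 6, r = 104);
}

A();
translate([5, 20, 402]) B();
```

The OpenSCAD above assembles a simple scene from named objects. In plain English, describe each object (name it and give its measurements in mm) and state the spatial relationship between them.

A is a simple wooden stool: a rectangular seat 267 mm (x) by 250 mm (y), 25 mm thick, top face at z = 402 mm, on four round legs, each 30 mm in diameter. The legs rest on z = 0, each leg's axis is inset half a diameter from the nearest pair of seat edges (so the leg's bounding box is flush with the corner).

B is a spool: two coaxial disc flanges of radius 104 mm and thickness 6 mm, joined by a core cylinder of radius 43 mm and height 297 mm. The lower flange rests on z = 0 and the three cylinders share a vertical axis.

The spool is on top of the stool.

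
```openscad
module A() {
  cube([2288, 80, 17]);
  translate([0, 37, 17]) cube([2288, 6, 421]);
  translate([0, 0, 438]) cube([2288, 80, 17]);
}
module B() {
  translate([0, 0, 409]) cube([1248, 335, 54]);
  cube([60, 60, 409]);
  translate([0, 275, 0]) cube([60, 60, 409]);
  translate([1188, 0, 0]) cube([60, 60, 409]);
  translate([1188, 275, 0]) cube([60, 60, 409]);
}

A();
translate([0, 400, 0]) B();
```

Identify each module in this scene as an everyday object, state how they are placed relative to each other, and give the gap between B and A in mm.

A is an I-beam. B is a bench. The bench is on the floor beside the I-beam on its +y side. The gap between the bench and the I-beam is 320 mm.

The bench's nearest face is 320 mm from the I-beam's +y face.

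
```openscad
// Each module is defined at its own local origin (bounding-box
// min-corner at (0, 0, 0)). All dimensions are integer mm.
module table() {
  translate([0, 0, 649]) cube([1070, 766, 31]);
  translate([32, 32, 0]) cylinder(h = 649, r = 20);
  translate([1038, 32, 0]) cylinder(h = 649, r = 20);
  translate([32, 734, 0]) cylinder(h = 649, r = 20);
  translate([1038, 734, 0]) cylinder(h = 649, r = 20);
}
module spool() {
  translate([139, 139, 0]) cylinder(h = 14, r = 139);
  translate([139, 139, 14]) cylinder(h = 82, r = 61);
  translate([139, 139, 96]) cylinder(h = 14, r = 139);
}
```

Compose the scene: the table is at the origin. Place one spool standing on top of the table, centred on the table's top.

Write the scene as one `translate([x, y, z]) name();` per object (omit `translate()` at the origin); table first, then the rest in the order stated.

table();
translate([396, 244, 680]) spool();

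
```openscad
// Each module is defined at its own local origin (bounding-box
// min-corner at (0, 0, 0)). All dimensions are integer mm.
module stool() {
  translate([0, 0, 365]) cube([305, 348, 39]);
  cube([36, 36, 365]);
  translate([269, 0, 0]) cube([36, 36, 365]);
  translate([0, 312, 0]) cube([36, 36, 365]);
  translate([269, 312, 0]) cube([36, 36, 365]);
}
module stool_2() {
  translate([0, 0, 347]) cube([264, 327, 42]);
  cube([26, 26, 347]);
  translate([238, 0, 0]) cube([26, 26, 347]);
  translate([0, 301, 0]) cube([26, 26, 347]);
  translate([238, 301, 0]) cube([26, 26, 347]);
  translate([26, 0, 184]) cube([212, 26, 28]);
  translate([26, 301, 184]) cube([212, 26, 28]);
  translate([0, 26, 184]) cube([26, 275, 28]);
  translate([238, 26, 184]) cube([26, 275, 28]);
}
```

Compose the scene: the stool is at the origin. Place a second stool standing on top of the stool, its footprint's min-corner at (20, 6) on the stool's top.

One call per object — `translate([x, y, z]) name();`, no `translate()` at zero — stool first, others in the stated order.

stool();
translate([20, 6, 404]) stool_2();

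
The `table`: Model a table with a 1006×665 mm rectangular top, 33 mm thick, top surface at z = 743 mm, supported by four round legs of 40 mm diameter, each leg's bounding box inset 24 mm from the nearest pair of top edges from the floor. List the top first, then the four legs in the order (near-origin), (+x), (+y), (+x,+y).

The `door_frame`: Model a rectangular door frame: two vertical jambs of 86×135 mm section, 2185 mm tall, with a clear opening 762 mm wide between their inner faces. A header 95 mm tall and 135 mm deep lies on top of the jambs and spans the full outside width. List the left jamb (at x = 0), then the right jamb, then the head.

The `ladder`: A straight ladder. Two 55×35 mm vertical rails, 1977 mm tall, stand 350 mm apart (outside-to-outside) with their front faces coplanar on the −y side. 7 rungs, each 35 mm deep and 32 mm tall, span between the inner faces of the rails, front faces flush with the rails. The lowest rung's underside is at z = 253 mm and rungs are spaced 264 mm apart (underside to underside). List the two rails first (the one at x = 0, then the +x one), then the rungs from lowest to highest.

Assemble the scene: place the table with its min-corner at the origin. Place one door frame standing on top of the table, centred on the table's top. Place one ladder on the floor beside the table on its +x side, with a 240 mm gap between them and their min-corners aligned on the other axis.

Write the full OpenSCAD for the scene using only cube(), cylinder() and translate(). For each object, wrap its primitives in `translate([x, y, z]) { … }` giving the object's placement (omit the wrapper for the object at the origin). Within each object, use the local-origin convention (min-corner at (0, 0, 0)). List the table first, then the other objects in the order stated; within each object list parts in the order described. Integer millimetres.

translate([0, 0, 710]) cube([1006, 665, 33]);
translate([44, 44, 0]) cylinder(h = 710, r = 20);
translate([962, 44, 0]) cylinder(h = 710, r = 20);
translate([44, 621, 0]) cylinder(h = 710, r = 20);
translate([962, 621, 0]) cylinder(h = 710, r = 20);
translate([36, 265, 743]) {
  cube([86, 135, 2185]);
  translate([848, 0, 0]) cube([86, 135, 2185]);
  translate([0, 0, 2185]) cube([934, 135, 95]);
}
translate([1246, 0, 0]) {
  cube([55, 35, 1977]);
  translate([295, 0, 0]) cube([55, 35, 1977]);
  translate([55, 0, 253]) cube([240, 35, 32]);
  translate([55, 0, 517]) cube([240, 35, 32]);
  translate([55, 0, 781]) cube([240, 35, 32]);
  translate([55, 0, 1045]) cube([240, 35, 32]);
  translate([55, 0, 1309]) cube([240, 35, 32]);
  translate([55, 0, 1573]) cube([240, 35, 32]);
  translate([55, 0, 1837]) cube([240, 35, 32]);
}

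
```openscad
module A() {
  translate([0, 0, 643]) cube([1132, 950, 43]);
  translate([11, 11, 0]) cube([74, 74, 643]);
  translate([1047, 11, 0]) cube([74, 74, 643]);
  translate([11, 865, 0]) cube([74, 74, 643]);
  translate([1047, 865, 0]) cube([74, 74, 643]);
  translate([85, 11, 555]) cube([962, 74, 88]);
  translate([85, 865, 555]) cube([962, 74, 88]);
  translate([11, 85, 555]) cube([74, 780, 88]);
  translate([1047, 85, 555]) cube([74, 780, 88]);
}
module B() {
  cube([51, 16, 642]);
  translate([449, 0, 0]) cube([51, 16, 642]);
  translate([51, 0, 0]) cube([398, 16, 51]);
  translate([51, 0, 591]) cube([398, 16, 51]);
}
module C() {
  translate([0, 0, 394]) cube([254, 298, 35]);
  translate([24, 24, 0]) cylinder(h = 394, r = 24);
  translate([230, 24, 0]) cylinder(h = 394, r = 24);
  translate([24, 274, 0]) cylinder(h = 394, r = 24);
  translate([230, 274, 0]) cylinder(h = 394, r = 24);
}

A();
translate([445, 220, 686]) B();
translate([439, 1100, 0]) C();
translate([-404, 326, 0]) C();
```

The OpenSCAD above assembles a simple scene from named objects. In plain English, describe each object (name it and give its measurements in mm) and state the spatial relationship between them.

A is a rectangular dining table. The top is 1132×950×43 mm with its upper surface at z = 686 mm. It stands on four 74×74 mm square legs, each inset 11 mm from the nearest pair of top edges, running from the floor to the underside of the top. Four apron rails, 74 mm thick and 88 mm tall, run between adjacent legs with their top edges flush with the underside of the top and their outer faces flush with the legs' outer faces.

B is a rectangular picture frame lying in the x–z plane (depth along y). The opening is 398 mm wide (x) by 540 mm tall (z), surrounded by a border 51 mm wide on all four sides. The frame is 16 mm deep and is made of two full-height vertical stiles with two horizontal rails fitted between them.

C is a four-legged stool. The seat is 254×298 mm, 35 mm thick, top at z = 429 mm. It stands on four round legs, each 48 mm in diameter, from z = 0 to the seat underside, each leg's axis is inset half a diameter from the nearest pair of seat edges (so the leg's bounding box is flush with the corner).

The picture frame is on top of the table. Two stools sit around the table at the +y, −x sides.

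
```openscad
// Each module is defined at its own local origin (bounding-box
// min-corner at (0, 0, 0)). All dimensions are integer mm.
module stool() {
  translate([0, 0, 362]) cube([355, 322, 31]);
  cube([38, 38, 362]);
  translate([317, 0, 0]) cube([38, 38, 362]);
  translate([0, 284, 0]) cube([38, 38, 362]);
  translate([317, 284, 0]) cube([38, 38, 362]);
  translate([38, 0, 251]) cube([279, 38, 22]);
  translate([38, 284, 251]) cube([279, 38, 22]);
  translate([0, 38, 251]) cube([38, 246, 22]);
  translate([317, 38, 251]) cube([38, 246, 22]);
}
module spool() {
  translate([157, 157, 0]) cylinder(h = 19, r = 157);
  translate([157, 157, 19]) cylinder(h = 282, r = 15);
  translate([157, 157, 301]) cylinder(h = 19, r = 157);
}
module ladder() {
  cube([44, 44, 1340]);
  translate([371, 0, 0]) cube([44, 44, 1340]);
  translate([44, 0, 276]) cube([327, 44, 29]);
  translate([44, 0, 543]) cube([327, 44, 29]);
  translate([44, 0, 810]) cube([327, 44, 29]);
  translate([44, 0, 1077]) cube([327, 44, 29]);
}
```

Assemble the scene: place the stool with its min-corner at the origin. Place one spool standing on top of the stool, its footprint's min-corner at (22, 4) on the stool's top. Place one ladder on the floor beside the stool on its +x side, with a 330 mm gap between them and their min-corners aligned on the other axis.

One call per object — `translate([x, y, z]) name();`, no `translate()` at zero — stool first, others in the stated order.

stool();
translate([22, 4, 393]) spool();
translate([685, 0, 0]) ladder();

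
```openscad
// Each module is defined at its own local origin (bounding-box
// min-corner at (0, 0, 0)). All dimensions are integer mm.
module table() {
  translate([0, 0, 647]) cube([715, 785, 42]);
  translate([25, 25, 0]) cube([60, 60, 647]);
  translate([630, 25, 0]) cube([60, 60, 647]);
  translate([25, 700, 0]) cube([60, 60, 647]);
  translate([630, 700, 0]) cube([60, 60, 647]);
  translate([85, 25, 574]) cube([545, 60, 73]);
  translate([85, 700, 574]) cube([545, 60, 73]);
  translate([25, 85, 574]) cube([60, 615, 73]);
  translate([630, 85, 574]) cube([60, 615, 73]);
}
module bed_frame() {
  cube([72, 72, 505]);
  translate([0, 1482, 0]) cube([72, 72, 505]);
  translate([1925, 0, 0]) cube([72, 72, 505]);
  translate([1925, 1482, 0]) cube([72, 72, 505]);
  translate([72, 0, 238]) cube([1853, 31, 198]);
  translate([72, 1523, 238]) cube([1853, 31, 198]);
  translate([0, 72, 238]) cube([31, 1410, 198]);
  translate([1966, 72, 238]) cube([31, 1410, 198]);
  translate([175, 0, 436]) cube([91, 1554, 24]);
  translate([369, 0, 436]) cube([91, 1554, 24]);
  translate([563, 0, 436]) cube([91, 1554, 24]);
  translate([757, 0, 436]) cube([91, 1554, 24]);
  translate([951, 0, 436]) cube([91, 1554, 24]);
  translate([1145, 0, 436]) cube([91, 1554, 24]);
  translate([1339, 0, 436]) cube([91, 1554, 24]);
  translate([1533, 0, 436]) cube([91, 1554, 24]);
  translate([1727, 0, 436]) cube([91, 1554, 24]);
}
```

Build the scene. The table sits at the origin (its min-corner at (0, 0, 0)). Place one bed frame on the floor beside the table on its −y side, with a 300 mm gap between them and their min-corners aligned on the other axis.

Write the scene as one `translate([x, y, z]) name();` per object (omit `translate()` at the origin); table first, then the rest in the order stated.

table();
translate([0, -1854, 0]) bed_frame();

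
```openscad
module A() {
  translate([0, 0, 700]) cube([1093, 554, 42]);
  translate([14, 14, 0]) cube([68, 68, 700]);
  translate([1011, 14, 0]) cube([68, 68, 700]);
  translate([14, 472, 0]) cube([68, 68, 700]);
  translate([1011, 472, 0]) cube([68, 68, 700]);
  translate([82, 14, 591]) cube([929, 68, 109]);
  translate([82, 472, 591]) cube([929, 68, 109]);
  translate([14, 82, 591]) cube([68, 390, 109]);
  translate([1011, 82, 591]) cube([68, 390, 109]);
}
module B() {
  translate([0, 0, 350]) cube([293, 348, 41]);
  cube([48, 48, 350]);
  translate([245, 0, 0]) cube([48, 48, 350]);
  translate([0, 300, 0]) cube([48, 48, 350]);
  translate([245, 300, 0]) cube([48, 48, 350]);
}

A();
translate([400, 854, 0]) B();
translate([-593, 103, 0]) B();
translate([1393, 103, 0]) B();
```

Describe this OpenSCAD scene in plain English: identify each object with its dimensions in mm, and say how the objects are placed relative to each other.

A is a rectangular dining table. The top is 1093×554×42 mm with its upper surface at z = 742 mm. It stands on four 68×68 mm square legs, each inset 14 mm from the nearest pair of top edges, running from the floor to the underside of the top. Four apron rails, 68 mm thick and 109 mm tall, run between adjacent legs with their top edges flush with the underside of the top and their outer faces flush with the legs' outer faces.

B is a four-legged stool. The seat is 293×348 mm, 41 mm thick, top at z = 391 mm. It stands on four square legs, each 48×48 mm in cross-section, from z = 0 to the seat underside, each flush with a corner of the seat.

Three stools sit around the table at the +y, −x, +x sides.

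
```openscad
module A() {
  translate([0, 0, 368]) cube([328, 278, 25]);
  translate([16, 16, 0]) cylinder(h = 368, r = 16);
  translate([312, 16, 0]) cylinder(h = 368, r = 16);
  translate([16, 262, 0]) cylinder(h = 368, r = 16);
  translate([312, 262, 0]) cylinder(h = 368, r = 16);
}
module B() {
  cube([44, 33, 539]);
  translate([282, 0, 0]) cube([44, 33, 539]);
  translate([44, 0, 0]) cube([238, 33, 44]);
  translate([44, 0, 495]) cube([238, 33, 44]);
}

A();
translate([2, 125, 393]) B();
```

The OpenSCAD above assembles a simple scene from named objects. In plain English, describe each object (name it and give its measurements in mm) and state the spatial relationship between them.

A is a four-legged stool. The seat is 328×278 mm, 25 mm thick, top at z = 393 mm. It stands on four round legs, each 32 mm in diameter, from z = 0 to the seat underside, each leg's axis is inset half a diameter from the nearest pair of seat edges (so the leg's bounding box is flush with the corner).

B is a rectangular picture frame lying in the x–z plane (depth along y). The opening is 238 mm wide (x) by 451 mm tall (z), surrounded by a border 44 mm wide on all four sides. The frame is 33 mm deep and is made of two full-height vertical stiles with two horizontal rails fitted between them.

The picture frame is on top of the stool.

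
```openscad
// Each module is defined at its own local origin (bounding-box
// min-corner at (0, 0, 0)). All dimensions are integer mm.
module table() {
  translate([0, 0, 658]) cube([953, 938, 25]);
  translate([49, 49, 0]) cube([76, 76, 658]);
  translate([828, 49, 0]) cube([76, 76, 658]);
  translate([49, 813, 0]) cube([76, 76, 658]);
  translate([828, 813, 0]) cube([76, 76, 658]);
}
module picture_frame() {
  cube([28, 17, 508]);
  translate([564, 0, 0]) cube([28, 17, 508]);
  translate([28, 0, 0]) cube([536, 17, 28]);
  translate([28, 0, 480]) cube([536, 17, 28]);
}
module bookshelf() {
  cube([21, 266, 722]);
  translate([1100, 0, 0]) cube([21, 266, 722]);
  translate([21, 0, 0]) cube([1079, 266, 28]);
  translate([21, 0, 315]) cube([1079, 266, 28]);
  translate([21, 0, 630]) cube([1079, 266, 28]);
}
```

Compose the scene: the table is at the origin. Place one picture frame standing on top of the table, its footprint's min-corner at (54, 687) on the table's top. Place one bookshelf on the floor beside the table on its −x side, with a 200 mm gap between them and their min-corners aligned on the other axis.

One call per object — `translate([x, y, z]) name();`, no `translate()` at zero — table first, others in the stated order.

table();
translate([54, 687, 683]) picture_frame();
translate([-1321, 0, 0]) bookshelf();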